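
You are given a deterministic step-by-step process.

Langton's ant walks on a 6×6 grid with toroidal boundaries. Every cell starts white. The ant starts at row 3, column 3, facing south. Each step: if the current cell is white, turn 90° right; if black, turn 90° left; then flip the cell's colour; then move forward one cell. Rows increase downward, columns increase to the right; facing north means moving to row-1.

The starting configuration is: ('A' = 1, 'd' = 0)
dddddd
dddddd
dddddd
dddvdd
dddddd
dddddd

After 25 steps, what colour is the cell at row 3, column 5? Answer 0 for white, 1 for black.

t=0: dddddd
dddddd
dddddd
dddvdd
dddddd
dddddd
t=1: dddddd
dddddd
dddddd
dd<Add
dddddd
dddddd
t=2: dddddd
dddddd
dd^ddd
ddAAdd
dddddd
dddddd
t=3: dddddd
dddddd
ddA>dd
ddAAdd
dddddd
dddddd
t=4: dddddd
dddddd
ddAAdd
ddAvdd
dddddd
dddddd
t=5: dddddd
dddddd
ddAAdd
ddAd>d
dddddd
dddddd
t=6: dddddd
dddddd
ddAAdd
ddAdAd
ddddvd
dddddd
t=7: dddddd
dddddd
ddAAdd
ddAdAd
ddd<Ad
dddddd
t=8: dddddd
dddddd
ddAAdd
ddA^Ad
dddAAd
dddddd
t=9: dddddd
dddddd
ddAAdd
ddAA>d
dddAAd
dddddd
t=10: dddddd
dddddd
ddAA^d
ddAAdd
dddAAd
dddddd
t=11: dddddd
dddddd
ddAAA>
ddAAdd
dddAAd
dddddd
t=12: dddddd
dddddd
ddAAAA
ddAAdv
dddAAd
dddddd
t=13: dddddd
dddddd
ddAAAA
ddAA<A
dddAAd
dddddd
t=14: dddddd
dddddd
ddAA^A
ddAAAA
dddAAd
dddddd
t=15: dddddd
dddddd
ddA<dA
ddAAAA
dddAAd
dddddd
t=16: dddddd
dddddd
ddAddA
ddAvAA
dddAAd
dddddd
t=17: dddddd
dddddd
ddAddA
ddAd>A
dddAAd
dddddd
t=18: dddddd
dddddd
ddAd^A
ddAddA
dddAAd
dddddd
t=19: dddddd
dddddd
ddAdA>
ddAddA
dddAAd
dddddd
t=20: dddddd
ddddd^
ddAdAd
ddAddA
dddAAd
dddddd
t=21: dddddd
>ddddA
ddAdAd
ddAddA
dddAAd
dddddd
t=22: dddddd
AddddA
vdAdAd
ddAddA
dddAAd
dddddd
t=23: dddddd
AddddA
AdAdA<
ddAddA
dddAAd
dddddd
t=24: dddddd
Adddd^
AdAdAA
ddAddA
dddAAd
dddddd
t=25: dddddd
Addd<d
AdAdAA
ddAddA
dddAAd
dddddd

1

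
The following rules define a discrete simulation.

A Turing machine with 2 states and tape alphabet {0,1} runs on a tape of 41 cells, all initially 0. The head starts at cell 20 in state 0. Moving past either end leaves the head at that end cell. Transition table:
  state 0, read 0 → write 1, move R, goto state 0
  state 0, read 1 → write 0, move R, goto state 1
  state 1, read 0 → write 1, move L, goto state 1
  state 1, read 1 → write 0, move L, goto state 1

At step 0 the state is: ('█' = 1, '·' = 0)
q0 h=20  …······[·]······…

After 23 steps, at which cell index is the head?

gen 0: q0 h=20  …······[·]······…
gen 1: q0 h=21  …·····█[·]······…
gen 2: q0 h=22  …····██[·]······…
gen 3: q0 h=23  …···███[·]······…
gen 4: q0 h=24  …··████[·]······…
gen 5: q0 h=25  …·█████[·]······…
gen 6: q0 h=26  …██████[·]······…
gen 7: q0 h=27  …██████[·]······…
gen 8: q0 h=28  …██████[·]······…
gen 9: q0 h=29  …██████[·]······…
gen 10: q0 h=30  …██████[·]······…
gen 11: q0 h=31  …██████[·]······…
gen 12: q0 h=32  …██████[·]······…
gen 13: q0 h=33  …██████[·]······…
gen 14: q0 h=34  …██████[·]······|
gen 15: q0 h=35  …██████[·]·····|
gen 16: q0 h=36  …██████[·]····|
gen 17: q0 h=37  …██████[·]···|
gen 18: q0 h=38  …██████[·]··|
gen 19: q0 h=39  …██████[·]·|
gen 20: q0 h=40  …██████[·]|
gen 21: q0 h=40  …██████[█]|
gen 22: q1 h=40  …██████[·]|
gen 23: q1 h=39  …██████[█]█|

39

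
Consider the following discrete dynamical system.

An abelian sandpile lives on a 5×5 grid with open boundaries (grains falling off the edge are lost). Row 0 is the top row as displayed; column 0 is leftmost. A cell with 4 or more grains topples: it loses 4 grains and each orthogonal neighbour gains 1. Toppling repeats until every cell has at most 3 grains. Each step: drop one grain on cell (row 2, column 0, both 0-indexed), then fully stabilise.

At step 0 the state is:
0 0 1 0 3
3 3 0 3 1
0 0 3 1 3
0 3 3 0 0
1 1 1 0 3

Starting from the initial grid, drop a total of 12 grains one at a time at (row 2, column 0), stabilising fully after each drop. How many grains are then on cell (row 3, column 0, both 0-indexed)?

0

k=0  0 0 1 0 3
3 3 0 3 1
0 0 3 1 3
0 3 3 0 0
1 1 1 0 3
k=1  0 0 1 0 3
3 3 0 3 1
1 0 3 1 3
0 3 3 0 0
1 1 1 0 3
k=2  0 0 1 0 3
3 3 0 3 1
2 0 3 1 3
0 3 3 0 0
1 1 1 0 3
k=3  0 0 1 0 3
3 3 0 3 1
3 0 3 1 3
0 3 3 0 0
1 1 1 0 3
k=4  1 1 1 0 3
1 0 1 3 1
1 2 3 1 3
1 3 3 0 0
1 1 1 0 3
k=5  1 1 1 0 3
1 0 1 3 1
2 2 3 1 3
1 3 3 0 0
1 1 1 0 3
k=6  1 1 1 0 3
1 0 1 3 1
3 2 3 1 3
1 3 3 0 0
1 1 1 0 3
k=7  1 1 1 0 3
2 0 1 3 1
0 3 3 1 3
2 3 3 0 0
1 1 1 0 3
k=8  1 1 1 0 3
2 0 1 3 1
1 3 3 1 3
2 3 3 0 0
1 1 1 0 3
k=9  1 1 1 0 3
2 0 1 3 1
2 3 3 1 3
2 3 3 0 0
1 1 1 0 3
k=10  1 1 1 0 3
2 0 1 3 1
3 3 3 1 3
2 3 3 0 0
1 1 1 0 3
k=11  1 1 1 0 3
3 1 2 3 1
2 2 1 2 3
0 2 1 1 0
2 2 2 0 3
k=12  1 1 1 0 3
3 1 2 3 1
3 2 1 2 3
0 2 1 1 0
2 2 2 0 3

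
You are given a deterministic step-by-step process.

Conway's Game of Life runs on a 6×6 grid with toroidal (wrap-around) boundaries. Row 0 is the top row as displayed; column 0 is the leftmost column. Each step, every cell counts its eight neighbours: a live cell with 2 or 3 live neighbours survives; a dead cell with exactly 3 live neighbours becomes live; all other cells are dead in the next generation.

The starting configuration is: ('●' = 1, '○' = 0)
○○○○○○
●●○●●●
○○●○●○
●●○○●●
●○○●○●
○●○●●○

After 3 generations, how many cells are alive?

step 0: ○○○○○○
●●○●●●
○○●○●○
●●○○●●
●○○●○●
○●○●●○
step 1: ○●○○○○
●●●●●●
○○●○○○
○●●○○○
○○○●○○
●○●●●●
step 2: ○○○○○○
●○○●●●
○○○○●●
○●●●○○
●○○○○●
●●●●●●
step 3: ○○○○○○
●○○●○○
○●○○○○
○●●●○○
○○○○○○
○●●●●○

10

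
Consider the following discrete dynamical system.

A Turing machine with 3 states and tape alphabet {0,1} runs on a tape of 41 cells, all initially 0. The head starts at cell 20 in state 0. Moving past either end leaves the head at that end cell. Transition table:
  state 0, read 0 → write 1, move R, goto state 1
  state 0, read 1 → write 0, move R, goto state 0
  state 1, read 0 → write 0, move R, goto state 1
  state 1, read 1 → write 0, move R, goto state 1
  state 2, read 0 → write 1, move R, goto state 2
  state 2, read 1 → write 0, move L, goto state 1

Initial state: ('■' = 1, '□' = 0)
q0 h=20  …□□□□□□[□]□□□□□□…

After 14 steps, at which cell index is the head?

k=0  q0 h=20  …□□□□□□[□]□□□□□□…
k=1  q1 h=21  …□□□□□■[□]□□□□□□…
k=2  q1 h=22  …□□□□■□[□]□□□□□□…
k=3  q1 h=23  …□□□■□□[□]□□□□□□…
k=4  q1 h=24  …□□■□□□[□]□□□□□□…
k=5  q1 h=25  …□■□□□□[□]□□□□□□…
k=6  q1 h=26  …■□□□□□[□]□□□□□□…
k=7  q1 h=27  …□□□□□□[□]□□□□□□…
k=8  q1 h=28  …□□□□□□[□]□□□□□□…
k=9  q1 h=29  …□□□□□□[□]□□□□□□…
k=10  q1 h=30  …□□□□□□[□]□□□□□□…
k=11  q1 h=31  …□□□□□□[□]□□□□□□…
k=12  q1 h=32  …□□□□□□[□]□□□□□□…
k=13  q1 h=33  …□□□□□□[□]□□□□□□…
k=14  q1 h=34  …□□□□□□[□]□□□□□□|

34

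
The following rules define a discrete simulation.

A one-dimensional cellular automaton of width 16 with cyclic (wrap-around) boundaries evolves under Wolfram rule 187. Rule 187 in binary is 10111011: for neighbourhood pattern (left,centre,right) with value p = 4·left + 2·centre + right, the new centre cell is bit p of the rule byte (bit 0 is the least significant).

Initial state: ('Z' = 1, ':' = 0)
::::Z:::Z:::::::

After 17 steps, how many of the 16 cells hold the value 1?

14

t=0: ::::Z:::Z:::::::
t=1: ZZZZ:ZZZ:ZZZZZZZ
t=2: ZZZ:ZZZ:ZZZZZZZZ
t=3: ZZ:ZZZ:ZZZZZZZZZ
t=4: Z:ZZZ:ZZZZZZZZZZ
t=5: :ZZZ:ZZZZZZZZZZZ
t=6: ZZZ:ZZZZZZZZZZZ:
t=7: ZZ:ZZZZZZZZZZZ:Z
t=8: Z:ZZZZZZZZZZZ:ZZ
t=9: :ZZZZZZZZZZZ:ZZZ
t=10: ZZZZZZZZZZZ:ZZZ:
t=11: ZZZZZZZZZZ:ZZZ:Z
t=12: ZZZZZZZZZ:ZZZ:ZZ
t=13: ZZZZZZZZ:ZZZ:ZZZ
t=14: ZZZZZZZ:ZZZ:ZZZZ
t=15: ZZZZZZ:ZZZ:ZZZZZ
t=16: ZZZZZ:ZZZ:ZZZZZZ
t=17: ZZZZ:ZZZ:ZZZZZZZ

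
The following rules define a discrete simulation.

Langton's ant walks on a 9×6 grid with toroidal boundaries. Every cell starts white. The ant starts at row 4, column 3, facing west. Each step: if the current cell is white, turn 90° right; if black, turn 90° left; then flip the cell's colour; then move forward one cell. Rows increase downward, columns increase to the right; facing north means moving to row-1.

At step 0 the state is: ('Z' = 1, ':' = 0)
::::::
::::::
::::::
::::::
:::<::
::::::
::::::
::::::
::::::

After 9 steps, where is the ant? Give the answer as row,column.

gen 0: ::::::
::::::
::::::
::::::
:::<::
::::::
::::::
::::::
::::::
gen 1: ::::::
::::::
::::::
:::^::
:::Z::
::::::
::::::
::::::
::::::
gen 2: ::::::
::::::
::::::
:::Z>:
:::Z::
::::::
::::::
::::::
::::::
gen 3: ::::::
::::::
::::::
:::ZZ:
:::Zv:
::::::
::::::
::::::
::::::
gen 4: ::::::
::::::
::::::
:::ZZ:
:::<Z:
::::::
::::::
::::::
::::::
gen 5: ::::::
::::::
::::::
:::ZZ:
::::Z:
:::v::
::::::
::::::
::::::
gen 6: ::::::
::::::
::::::
:::ZZ:
::::Z:
::<Z::
::::::
::::::
::::::
gen 7: ::::::
::::::
::::::
:::ZZ:
::^:Z:
::ZZ::
::::::
::::::
::::::
gen 8: ::::::
::::::
::::::
:::ZZ:
::Z>Z:
::ZZ::
::::::
::::::
::::::
gen 9: ::::::
::::::
::::::
:::ZZ:
::ZZZ:
::Zv::
::::::
::::::
::::::

5,3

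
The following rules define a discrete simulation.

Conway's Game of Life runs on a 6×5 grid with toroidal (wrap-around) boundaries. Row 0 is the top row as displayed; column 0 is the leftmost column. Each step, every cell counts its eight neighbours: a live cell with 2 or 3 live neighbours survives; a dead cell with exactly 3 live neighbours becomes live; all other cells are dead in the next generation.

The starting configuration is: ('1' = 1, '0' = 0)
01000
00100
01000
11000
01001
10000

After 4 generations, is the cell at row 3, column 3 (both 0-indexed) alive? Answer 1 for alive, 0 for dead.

1

0) 01000
00100
01000
11000
01001
10000
1) 01000
01100
11100
01100
01001
11000
2) 00000
00000
10010
00010
00000
01100
3) 00000
00000
00001
00001
00100
00000
4) 00000
00000
00000
00010
00000
00000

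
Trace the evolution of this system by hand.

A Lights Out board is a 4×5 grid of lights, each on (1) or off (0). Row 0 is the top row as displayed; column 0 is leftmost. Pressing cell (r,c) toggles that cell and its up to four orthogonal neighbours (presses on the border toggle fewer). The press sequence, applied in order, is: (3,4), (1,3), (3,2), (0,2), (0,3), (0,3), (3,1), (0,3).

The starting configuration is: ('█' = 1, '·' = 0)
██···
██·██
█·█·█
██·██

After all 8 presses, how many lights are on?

11

0) ██···
██·██
█·█·█
██·██
1) ██···
██·██
█·█··
██···
2) ██·█·
███··
█·██·
██···
3) ██·█·
███··
█··█·
█·██·
4) █·█··
██···
█··█·
█·██·
5) █··██
██·█·
█··█·
█·██·
6) █·█··
██···
█··█·
█·██·
7) █·█··
██···
██·█·
·█·█·
8) █··██
██·█·
██·█·
·█·█·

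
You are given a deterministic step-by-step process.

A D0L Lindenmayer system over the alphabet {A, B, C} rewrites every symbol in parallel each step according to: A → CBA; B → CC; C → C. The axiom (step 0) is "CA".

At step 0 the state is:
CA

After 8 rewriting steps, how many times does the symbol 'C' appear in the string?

t=0: CA
t=1: CCBA
t=2: CCCCCBA
t=3: CCCCCCCCBA
t=4: CCCCCCCCCCCBA
t=5: CCCCCCCCCCCCCCBA
t=6: CCCCCCCCCCCCCCCCCBA
t=7: CCCCCCCCCCCCCCCCCCCCBA
t=8: CCCCCCCCCCCCCCCCCCCCCCCBA

23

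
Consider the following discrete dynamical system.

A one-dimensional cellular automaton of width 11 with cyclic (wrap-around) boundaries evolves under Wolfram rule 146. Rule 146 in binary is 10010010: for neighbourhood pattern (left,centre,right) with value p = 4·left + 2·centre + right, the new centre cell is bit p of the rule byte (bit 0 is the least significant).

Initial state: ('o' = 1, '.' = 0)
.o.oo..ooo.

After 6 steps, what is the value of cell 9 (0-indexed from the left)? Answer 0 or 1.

0) .o.oo..ooo.
1) o....oo.o.o
2) .o..o......
3) o.oo.o.....
4) ......o...o
5) o....o.o.o.
6) .o..o......

0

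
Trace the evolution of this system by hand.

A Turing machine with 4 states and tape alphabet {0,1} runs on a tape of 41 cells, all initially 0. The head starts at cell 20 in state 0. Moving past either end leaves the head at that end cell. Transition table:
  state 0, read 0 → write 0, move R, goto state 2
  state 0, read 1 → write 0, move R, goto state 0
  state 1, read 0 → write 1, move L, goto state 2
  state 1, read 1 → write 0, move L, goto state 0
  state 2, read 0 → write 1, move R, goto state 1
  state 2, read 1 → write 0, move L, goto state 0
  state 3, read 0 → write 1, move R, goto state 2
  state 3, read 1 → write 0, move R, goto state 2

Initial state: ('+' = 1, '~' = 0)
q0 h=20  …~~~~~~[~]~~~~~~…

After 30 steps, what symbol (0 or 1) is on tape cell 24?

0

t=0: q0 h=20  …~~~~~~[~]~~~~~~…
t=1: q2 h=21  …~~~~~~[~]~~~~~~…
t=2: q1 h=22  …~~~~~+[~]~~~~~~…
t=3: q2 h=21  …~~~~~~[+]+~~~~~…
t=4: q0 h=20  …~~~~~~[~]~+~~~~…
t=5: q2 h=21  …~~~~~~[~]+~~~~~…
t=6: q1 h=22  …~~~~~+[+]~~~~~~…
t=7: q0 h=21  …~~~~~~[+]~~~~~~…
t=8: q0 h=22  …~~~~~~[~]~~~~~~…
t=9: q2 h=23  …~~~~~~[~]~~~~~~…
t=10: q1 h=24  …~~~~~+[~]~~~~~~…
t=11: q2 h=23  …~~~~~~[+]+~~~~~…
t=12: q0 h=22  …~~~~~~[~]~+~~~~…
t=13: q2 h=23  …~~~~~~[~]+~~~~~…
t=14: q1 h=24  …~~~~~+[+]~~~~~~…
t=15: q0 h=23  …~~~~~~[+]~~~~~~…
t=16: q0 h=24  …~~~~~~[~]~~~~~~…
t=17: q2 h=25  …~~~~~~[~]~~~~~~…
t=18: q1 h=26  …~~~~~+[~]~~~~~~…
t=19: q2 h=25  …~~~~~~[+]+~~~~~…
t=20: q0 h=24  …~~~~~~[~]~+~~~~…
t=21: q2 h=25  …~~~~~~[~]+~~~~~…
t=22: q1 h=26  …~~~~~+[+]~~~~~~…
t=23: q0 h=25  …~~~~~~[+]~~~~~~…
t=24: q0 h=26  …~~~~~~[~]~~~~~~…
t=25: q2 h=27  …~~~~~~[~]~~~~~~…
t=26: q1 h=28  …~~~~~+[~]~~~~~~…
t=27: q2 h=27  …~~~~~~[+]+~~~~~…
t=28: q0 h=26  …~~~~~~[~]~+~~~~…
t=29: q2 h=27  …~~~~~~[~]+~~~~~…
t=30: q1 h=28  …~~~~~+[+]~~~~~~…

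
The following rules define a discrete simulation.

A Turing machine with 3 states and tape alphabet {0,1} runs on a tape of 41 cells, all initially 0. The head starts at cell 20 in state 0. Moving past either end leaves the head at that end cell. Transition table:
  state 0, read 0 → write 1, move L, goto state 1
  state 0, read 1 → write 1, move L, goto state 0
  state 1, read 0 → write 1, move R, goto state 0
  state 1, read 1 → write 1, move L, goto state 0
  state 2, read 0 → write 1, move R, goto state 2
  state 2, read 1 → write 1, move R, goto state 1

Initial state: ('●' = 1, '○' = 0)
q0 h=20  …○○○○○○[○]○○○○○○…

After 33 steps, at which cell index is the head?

0) q0 h=20  …○○○○○○[○]○○○○○○…
1) q1 h=19  …○○○○○○[○]●○○○○○…
2) q0 h=20  …○○○○○●[●]○○○○○○…
3) q0 h=19  …○○○○○○[●]●○○○○○…
4) q0 h=18  …○○○○○○[○]●●○○○○…
5) q1 h=17  …○○○○○○[○]●●●○○○…
6) q0 h=18  …○○○○○●[●]●●○○○○…
7) q0 h=17  …○○○○○○[●]●●●○○○…
8) q0 h=16  …○○○○○○[○]●●●●○○…
9) q1 h=15  …○○○○○○[○]●●●●●○…
10) q0 h=16  …○○○○○●[●]●●●●○○…
11) q0 h=15  …○○○○○○[●]●●●●●○…
12) q0 h=14  …○○○○○○[○]●●●●●●…
13) q1 h=13  …○○○○○○[○]●●●●●●…
14) q0 h=14  …○○○○○●[●]●●●●●●…
15) q0 h=13  …○○○○○○[●]●●●●●●…
16) q0 h=12  …○○○○○○[○]●●●●●●…
17) q1 h=11  …○○○○○○[○]●●●●●●…
18) q0 h=12  …○○○○○●[●]●●●●●●…
19) q0 h=11  …○○○○○○[●]●●●●●●…
20) q0 h=10  …○○○○○○[○]●●●●●●…
21) q1 h= 9  …○○○○○○[○]●●●●●●…
22) q0 h=10  …○○○○○●[●]●●●●●●…
23) q0 h= 9  …○○○○○○[●]●●●●●●…
24) q0 h= 8  …○○○○○○[○]●●●●●●…
25) q1 h= 7  …○○○○○○[○]●●●●●●…
26) q0 h= 8  …○○○○○●[●]●●●●●●…
27) q0 h= 7  …○○○○○○[●]●●●●●●…
28) q0 h= 6  |○○○○○○[○]●●●●●●…
29) q1 h= 5  |○○○○○[○]●●●●●●…
30) q0 h= 6  |○○○○○●[●]●●●●●●…
31) q0 h= 5  |○○○○○[●]●●●●●●…
32) q0 h= 4  |○○○○[○]●●●●●●…
33) q1 h= 3  |○○○[○]●●●●●●…

3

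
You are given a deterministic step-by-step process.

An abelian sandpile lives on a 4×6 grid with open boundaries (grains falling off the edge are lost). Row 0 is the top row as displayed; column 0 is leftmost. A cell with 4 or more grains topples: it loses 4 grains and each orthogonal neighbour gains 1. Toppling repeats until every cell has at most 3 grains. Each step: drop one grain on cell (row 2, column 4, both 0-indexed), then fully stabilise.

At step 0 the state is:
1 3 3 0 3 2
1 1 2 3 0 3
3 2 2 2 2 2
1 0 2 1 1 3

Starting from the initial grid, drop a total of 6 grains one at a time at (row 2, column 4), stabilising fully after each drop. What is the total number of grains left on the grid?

step 0: 1 3 3 0 3 2
1 1 2 3 0 3
3 2 2 2 2 2
1 0 2 1 1 3
step 1: 1 3 3 0 3 2
1 1 2 3 0 3
3 2 2 2 3 2
1 0 2 1 1 3
step 2: 1 3 3 0 3 2
1 1 2 3 1 3
3 2 2 3 0 3
1 0 2 1 2 3
step 3: 1 3 3 0 3 2
1 1 2 3 1 3
3 2 2 3 1 3
1 0 2 1 2 3
step 4: 1 3 3 0 3 2
1 1 2 3 1 3
3 2 2 3 2 3
1 0 2 1 2 3
step 5: 1 3 3 0 3 2
1 1 2 3 1 3
3 2 2 3 3 3
1 0 2 1 2 3
step 6: 1 3 3 2 1 0
1 1 3 1 2 2
3 2 3 2 0 3
1 0 2 3 1 1

41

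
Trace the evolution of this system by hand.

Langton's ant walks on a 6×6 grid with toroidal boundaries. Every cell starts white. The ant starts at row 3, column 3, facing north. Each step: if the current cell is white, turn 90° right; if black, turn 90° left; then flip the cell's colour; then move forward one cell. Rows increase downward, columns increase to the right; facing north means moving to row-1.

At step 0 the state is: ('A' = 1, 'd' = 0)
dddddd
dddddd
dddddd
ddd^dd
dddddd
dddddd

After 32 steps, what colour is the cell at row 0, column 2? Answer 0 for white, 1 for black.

1

k=0  dddddd
dddddd
dddddd
ddd^dd
dddddd
dddddd
k=1  dddddd
dddddd
dddddd
dddA>d
dddddd
dddddd
k=2  dddddd
dddddd
dddddd
dddAAd
ddddvd
dddddd
k=3  dddddd
dddddd
dddddd
dddAAd
ddd<Ad
dddddd
k=4  dddddd
dddddd
dddddd
ddd^Ad
dddAAd
dddddd
k=5  dddddd
dddddd
dddddd
dd<dAd
dddAAd
dddddd
k=6  dddddd
dddddd
dd^ddd
ddAdAd
dddAAd
dddddd
k=7  dddddd
dddddd
ddA>dd
ddAdAd
dddAAd
dddddd
k=8  dddddd
dddddd
ddAAdd
ddAvAd
dddAAd
dddddd
k=9  dddddd
dddddd
ddAAdd
dd<AAd
dddAAd
dddddd
k=10  dddddd
dddddd
ddAAdd
dddAAd
ddvAAd
dddddd
k=11  dddddd
dddddd
ddAAdd
dddAAd
d<AAAd
dddddd
k=12  dddddd
dddddd
ddAAdd
d^dAAd
dAAAAd
dddddd
k=13  dddddd
dddddd
ddAAdd
dA>AAd
dAAAAd
dddddd
k=14  dddddd
dddddd
ddAAdd
dAAAAd
dAvAAd
dddddd
k=15  dddddd
dddddd
ddAAdd
dAAAAd
dAd>Ad
dddddd
k=16  dddddd
dddddd
ddAAdd
dAA^Ad
dAddAd
dddddd
k=17  dddddd
dddddd
ddAAdd
dA<dAd
dAddAd
dddddd
k=18  dddddd
dddddd
ddAAdd
dAddAd
dAvdAd
dddddd
k=19  dddddd
dddddd
ddAAdd
dAddAd
d<AdAd
dddddd
k=20  dddddd
dddddd
ddAAdd
dAddAd
ddAdAd
dvdddd
k=21  dddddd
dddddd
ddAAdd
dAddAd
ddAdAd
<Adddd
k=22  dddddd
dddddd
ddAAdd
dAddAd
^dAdAd
AAdddd
k=23  dddddd
dddddd
ddAAdd
dAddAd
A>AdAd
AAdddd
k=24  dddddd
dddddd
ddAAdd
dAddAd
AAAdAd
Avdddd
k=25  dddddd
dddddd
ddAAdd
dAddAd
AAAdAd
Ad>ddd
k=26  ddvddd
dddddd
ddAAdd
dAddAd
AAAdAd
AdAddd
k=27  d<Addd
dddddd
ddAAdd
dAddAd
AAAdAd
AdAddd
k=28  dAAddd
dddddd
ddAAdd
dAddAd
AAAdAd
A^Addd
k=29  dAAddd
dddddd
ddAAdd
dAddAd
AAAdAd
AA>ddd
k=30  dAAddd
dddddd
ddAAdd
dAddAd
AA^dAd
AAdddd
k=31  dAAddd
dddddd
ddAAdd
dAddAd
A<ddAd
AAdddd
k=32  dAAddd
dddddd
ddAAdd
dAddAd
AdddAd
Avdddd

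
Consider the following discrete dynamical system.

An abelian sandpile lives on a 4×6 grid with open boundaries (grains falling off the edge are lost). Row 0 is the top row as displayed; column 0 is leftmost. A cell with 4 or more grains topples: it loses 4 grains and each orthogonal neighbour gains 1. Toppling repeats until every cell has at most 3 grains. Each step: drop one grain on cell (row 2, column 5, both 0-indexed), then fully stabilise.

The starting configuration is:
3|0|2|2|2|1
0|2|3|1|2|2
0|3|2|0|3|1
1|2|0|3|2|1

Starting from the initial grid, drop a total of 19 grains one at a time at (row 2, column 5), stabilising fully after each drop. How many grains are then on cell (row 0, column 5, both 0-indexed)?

k=0  3|0|2|2|2|1
0|2|3|1|2|2
0|3|2|0|3|1
1|2|0|3|2|1
k=1  3|0|2|2|2|1
0|2|3|1|2|2
0|3|2|0|3|2
1|2|0|3|2|1
k=2  3|0|2|2|2|1
0|2|3|1|2|2
0|3|2|0|3|3
1|2|0|3|2|1
k=3  3|0|2|2|2|1
0|2|3|1|3|3
0|3|2|1|0|1
1|2|0|3|3|2
k=4  3|0|2|2|2|1
0|2|3|1|3|3
0|3|2|1|0|2
1|2|0|3|3|2
k=5  3|0|2|2|2|1
0|2|3|1|3|3
0|3|2|1|0|3
1|2|0|3|3|2
k=6  3|0|2|2|3|2
0|2|3|2|0|1
0|3|2|1|2|1
1|2|0|3|3|3
k=7  3|0|2|2|3|2
0|2|3|2|0|1
0|3|2|1|2|2
1|2|0|3|3|3
k=8  3|0|2|2|3|2
0|2|3|2|0|1
0|3|2|1|2|3
1|2|0|3|3|3
k=9  3|0|2|2|3|2
0|2|3|2|1|2
0|3|2|3|0|2
1|2|1|0|2|1
k=10  3|0|2|2|3|2
0|2|3|2|1|2
0|3|2|3|0|3
1|2|1|0|2|1
k=11  3|0|2|2|3|2
0|2|3|2|1|3
0|3|2|3|1|0
1|2|1|0|2|2
k=12  3|0|2|2|3|2
0|2|3|2|1|3
0|3|2|3|1|1
1|2|1|0|2|2
k=13  3|0|2|2|3|2
0|2|3|2|1|3
0|3|2|3|1|2
1|2|1|0|2|2
k=14  3|0|2|2|3|2
0|2|3|2|1|3
0|3|2|3|1|3
1|2|1|0|2|2
k=15  3|0|2|2|3|3
0|2|3|2|2|0
0|3|2|3|2|1
1|2|1|0|2|3
k=16  3|0|2|2|3|3
0|2|3|2|2|0
0|3|2|3|2|2
1|2|1|0|2|3
k=17  3|0|2|2|3|3
0|2|3|2|2|0
0|3|2|3|2|3
1|2|1|0|2|3
k=18  3|0|2|2|3|3
0|2|3|2|2|1
0|3|2|3|3|1
1|2|1|0|3|0
k=19  3|0|2|2|3|3
0|2|3|2|2|1
0|3|2|3|3|2
1|2|1|0|3|0

3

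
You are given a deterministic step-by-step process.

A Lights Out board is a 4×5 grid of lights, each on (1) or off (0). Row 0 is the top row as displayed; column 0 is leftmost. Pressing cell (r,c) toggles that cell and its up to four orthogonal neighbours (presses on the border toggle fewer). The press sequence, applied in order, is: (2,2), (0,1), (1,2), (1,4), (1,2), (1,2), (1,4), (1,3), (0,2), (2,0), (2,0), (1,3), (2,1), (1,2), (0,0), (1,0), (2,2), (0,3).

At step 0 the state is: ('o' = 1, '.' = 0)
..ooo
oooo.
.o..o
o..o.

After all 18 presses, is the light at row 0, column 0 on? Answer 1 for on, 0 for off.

1

t=0: ..ooo
oooo.
.o..o
o..o.
t=1: ..ooo
oo.o.
..ooo
o.oo.
t=2: oo.oo
o..o.
..ooo
o.oo.
t=3: ooooo
ooo..
...oo
o.oo.
t=4: oooo.
ooooo
...o.
o.oo.
t=5: oo.o.
o...o
..oo.
o.oo.
t=6: oooo.
ooooo
...o.
o.oo.
t=7: ooooo
ooo..
...oo
o.oo.
t=8: ooo.o
oo.oo
....o
o.oo.
t=9: o..oo
ooooo
....o
o.oo.
t=10: o..oo
.oooo
oo..o
..oo.
t=11: o..oo
ooooo
....o
o.oo.
t=12: o...o
oo...
...oo
o.oo.
t=13: o...o
o....
ooooo
oooo.
t=14: o.o.o
oooo.
oo.oo
oooo.
t=15: .oo.o
.ooo.
oo.oo
oooo.
t=16: ooo.o
o.oo.
.o.oo
oooo.
t=17: ooo.o
o..o.
..o.o
oo.o.
t=18: oo.o.
o....
..o.o
oo.o.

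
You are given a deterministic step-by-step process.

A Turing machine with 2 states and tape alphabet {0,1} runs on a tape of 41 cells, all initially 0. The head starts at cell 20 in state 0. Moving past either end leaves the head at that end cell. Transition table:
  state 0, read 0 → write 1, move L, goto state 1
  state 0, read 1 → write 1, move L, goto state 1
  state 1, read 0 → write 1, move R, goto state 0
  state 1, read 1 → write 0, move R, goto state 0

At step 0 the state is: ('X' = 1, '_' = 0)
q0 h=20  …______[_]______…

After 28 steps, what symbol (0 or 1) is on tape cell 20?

1

t=0: q0 h=20  …______[_]______…
t=1: q1 h=19  …______[_]X_____…
t=2: q0 h=20  …_____X[X]______…
t=3: q1 h=19  …______[X]X_____…
t=4: q0 h=20  …______[X]______…
t=5: q1 h=19  …______[_]X_____…
t=6: q0 h=20  …_____X[X]______…
t=7: q1 h=19  …______[X]X_____…
t=8: q0 h=20  …______[X]______…
t=9: q1 h=19  …______[_]X_____…
t=10: q0 h=20  …_____X[X]______…
t=11: q1 h=19  …______[X]X_____…
t=12: q0 h=20  …______[X]______…
t=13: q1 h=19  …______[_]X_____…
t=14: q0 h=20  …_____X[X]______…
t=15: q1 h=19  …______[X]X_____…
t=16: q0 h=20  …______[X]______…
t=17: q1 h=19  …______[_]X_____…
t=18: q0 h=20  …_____X[X]______…
t=19: q1 h=19  …______[X]X_____…
t=20: q0 h=20  …______[X]______…
t=21: q1 h=19  …______[_]X_____…
t=22: q0 h=20  …_____X[X]______…
t=23: q1 h=19  …______[X]X_____…
t=24: q0 h=20  …______[X]______…
t=25: q1 h=19  …______[_]X_____…
t=26: q0 h=20  …_____X[X]______…
t=27: q1 h=19  …______[X]X_____…
t=28: q0 h=20  …______[X]______…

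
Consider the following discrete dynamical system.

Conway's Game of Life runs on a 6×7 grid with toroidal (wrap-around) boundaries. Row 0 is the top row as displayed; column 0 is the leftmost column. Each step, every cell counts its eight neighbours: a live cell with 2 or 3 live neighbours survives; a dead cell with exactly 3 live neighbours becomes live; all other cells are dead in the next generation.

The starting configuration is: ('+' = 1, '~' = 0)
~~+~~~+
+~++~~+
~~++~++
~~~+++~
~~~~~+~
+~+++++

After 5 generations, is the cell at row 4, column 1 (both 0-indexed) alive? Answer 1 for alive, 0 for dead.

0

0) ~~+~~~+
+~++~~+
~~++~++
~~~+++~
~~~~~+~
+~+++++
1) ~~~~~~~
+~~~+~~
++~~~~~
~~++~~~
~~+~~~~
+++++~~
2) +~+~+~~
++~~~~~
++++~~~
~~++~~~
~~~~+~~
~+++~~~
3) +~~~~~~
~~~~~~+
+~~+~~~
~~~~+~~
~+~~+~~
~++~+~~
4) ++~~~~~
+~~~~~+
~~~~~~~
~~~++~~
~++~++~
++++~~~
5) ~~~~~~~
++~~~~+
~~~~~~~
~~++++~
+~~~~+~
~~~++~+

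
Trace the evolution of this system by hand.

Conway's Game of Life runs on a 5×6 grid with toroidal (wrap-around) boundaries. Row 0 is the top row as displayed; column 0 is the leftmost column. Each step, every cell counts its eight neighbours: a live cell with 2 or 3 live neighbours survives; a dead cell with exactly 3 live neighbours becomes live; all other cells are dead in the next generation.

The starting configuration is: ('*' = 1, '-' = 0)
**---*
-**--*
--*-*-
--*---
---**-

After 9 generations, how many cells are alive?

5

step 0: **---*
-**--*
--*-*-
--*---
---**-
step 1: -*-*-*
--****
--*---
--*-*-
******
step 2: ------
**---*
-**--*
*---*-
------
step 3: *-----
-**--*
--*-*-
**---*
------
step 4: **----
****-*
--***-
**---*
-*---*
step 5: ----*-
-----*
------
-*-*-*
--*--*
step 6: ----**
------
*---*-
*-*-*-
*-**-*
step 7: *--***
----*-
-*-*--
*-*-*-
*-*---
step 8: **-**-
*-*---
-*****
*-*--*
*-*---
step 9: *--*--
------
----*-
------
--*-*-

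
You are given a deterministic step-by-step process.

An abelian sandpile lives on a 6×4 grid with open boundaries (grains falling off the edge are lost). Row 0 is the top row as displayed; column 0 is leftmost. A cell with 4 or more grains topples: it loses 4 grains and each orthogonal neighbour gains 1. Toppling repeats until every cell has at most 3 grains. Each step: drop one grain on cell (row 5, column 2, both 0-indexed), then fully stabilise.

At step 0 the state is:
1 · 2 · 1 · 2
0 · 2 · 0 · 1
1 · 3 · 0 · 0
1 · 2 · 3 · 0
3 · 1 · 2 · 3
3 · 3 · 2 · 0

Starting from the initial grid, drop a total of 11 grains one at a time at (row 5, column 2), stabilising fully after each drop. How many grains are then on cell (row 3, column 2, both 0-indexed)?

k=0  1 · 2 · 1 · 2
0 · 2 · 0 · 1
1 · 3 · 0 · 0
1 · 2 · 3 · 0
3 · 1 · 2 · 3
3 · 3 · 2 · 0
k=1  1 · 2 · 1 · 2
0 · 2 · 0 · 1
1 · 3 · 0 · 0
1 · 2 · 3 · 0
3 · 1 · 2 · 3
3 · 3 · 3 · 0
k=2  1 · 2 · 1 · 2
0 · 2 · 0 · 1
1 · 3 · 0 · 0
2 · 2 · 3 · 0
0 · 3 · 3 · 3
1 · 1 · 1 · 1
k=3  1 · 2 · 1 · 2
0 · 2 · 0 · 1
1 · 3 · 0 · 0
2 · 2 · 3 · 0
0 · 3 · 3 · 3
1 · 1 · 2 · 1
k=4  1 · 2 · 1 · 2
0 · 2 · 0 · 1
1 · 3 · 0 · 0
2 · 2 · 3 · 0
0 · 3 · 3 · 3
1 · 1 · 3 · 1
k=5  1 · 2 · 1 · 2
0 · 3 · 0 · 1
2 · 0 · 2 · 0
3 · 1 · 1 · 2
1 · 1 · 3 · 0
1 · 3 · 1 · 3
k=6  1 · 2 · 1 · 2
0 · 3 · 0 · 1
2 · 0 · 2 · 0
3 · 1 · 1 · 2
1 · 1 · 3 · 0
1 · 3 · 2 · 3
k=7  1 · 2 · 1 · 2
0 · 3 · 0 · 1
2 · 0 · 2 · 0
3 · 1 · 1 · 2
1 · 1 · 3 · 0
1 · 3 · 3 · 3
k=8  1 · 2 · 1 · 2
0 · 3 · 0 · 1
2 · 0 · 2 · 0
3 · 1 · 2 · 2
1 · 3 · 0 · 2
2 · 0 · 3 · 0
k=9  1 · 2 · 1 · 2
0 · 3 · 0 · 1
2 · 0 · 2 · 0
3 · 1 · 2 · 2
1 · 3 · 1 · 2
2 · 1 · 0 · 1
k=10  1 · 2 · 1 · 2
0 · 3 · 0 · 1
2 · 0 · 2 · 0
3 · 1 · 2 · 2
1 · 3 · 1 · 2
2 · 1 · 1 · 1
k=11  1 · 2 · 1 · 2
0 · 3 · 0 · 1
2 · 0 · 2 · 0
3 · 1 · 2 · 2
1 · 3 · 1 · 2
2 · 1 · 2 · 1

2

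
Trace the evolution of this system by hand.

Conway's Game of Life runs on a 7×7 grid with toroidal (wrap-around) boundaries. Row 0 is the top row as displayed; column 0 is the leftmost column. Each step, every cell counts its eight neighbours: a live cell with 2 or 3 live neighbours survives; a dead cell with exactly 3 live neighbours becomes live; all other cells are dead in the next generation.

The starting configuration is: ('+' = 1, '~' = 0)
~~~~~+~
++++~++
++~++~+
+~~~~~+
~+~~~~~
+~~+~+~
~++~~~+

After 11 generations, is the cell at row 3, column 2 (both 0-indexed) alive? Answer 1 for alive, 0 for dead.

0) ~~~~~+~
++++~++
++~++~+
+~~~~~+
~+~~~~~
+~~+~+~
~++~~~+
1) ~~~+++~
~~~+~~~
~~~++~~
~~+~~++
~+~~~~~
+~~~~~+
+++~+++
2) ++~~~~~
~~+~~+~
~~++++~
~~++++~
~+~~~+~
~~+~~~~
~++~~~~
3) +~~~~~~
~~+~~++
~+~~~~+
~+~~~~+
~+~~~+~
~~+~~~~
+~+~~~~
4) +~~~~~~
~+~~~++
~++~~~+
~++~~++
+++~~~~
~~+~~~~
~~~~~~~
5) +~~~~~+
~++~~++
~~~~~~~
~~~+~++
+~~+~~+
~~+~~~~
~~~~~~~
6) ++~~~++
~+~~~++
+~+~+~~
+~~~+++
+~+++++
~~~~~~~
~~~~~~~
7) ~+~~~+~
~~+~+~~
~~~++~~
~~+~~~~
++~+~~~
~~~++++
+~~~~~+
8) ++~~~++
~~+~++~
~~+~+~~
~++~+~~
++~+~++
~+++++~
+~~~~~~
9) ++~~++~
+~+~+~~
~~+~+~~
~~~~+~+
~~~~~~+
~~~+~+~
~~~+~~~
10) +++~+++
+~+~+~+
~+~~+~~
~~~+~~~
~~~~+~+
~~~~+~~
~~++~++
11) ~~~~~~~
~~+~+~~
+++~++~
~~~+++~
~~~+++~
~~~~+~+
~~+~~~~

0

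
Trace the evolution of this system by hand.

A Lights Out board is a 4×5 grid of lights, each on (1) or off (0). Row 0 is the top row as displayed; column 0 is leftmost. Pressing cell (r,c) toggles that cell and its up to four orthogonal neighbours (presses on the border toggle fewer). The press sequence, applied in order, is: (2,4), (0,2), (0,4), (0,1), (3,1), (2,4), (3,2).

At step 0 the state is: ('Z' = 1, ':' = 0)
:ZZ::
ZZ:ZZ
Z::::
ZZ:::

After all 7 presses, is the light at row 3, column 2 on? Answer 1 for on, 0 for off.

0

step 0: :ZZ::
ZZ:ZZ
Z::::
ZZ:::
step 1: :ZZ::
ZZ:Z:
Z::ZZ
ZZ::Z
step 2: :::Z:
ZZZZ:
Z::ZZ
ZZ::Z
step 3: ::::Z
ZZZZZ
Z::ZZ
ZZ::Z
step 4: ZZZ:Z
Z:ZZZ
Z::ZZ
ZZ::Z
step 5: ZZZ:Z
Z:ZZZ
ZZ:ZZ
::Z:Z
step 6: ZZZ:Z
Z:ZZ:
ZZ:::
::Z::
step 7: ZZZ:Z
Z:ZZ:
ZZZ::
:Z:Z:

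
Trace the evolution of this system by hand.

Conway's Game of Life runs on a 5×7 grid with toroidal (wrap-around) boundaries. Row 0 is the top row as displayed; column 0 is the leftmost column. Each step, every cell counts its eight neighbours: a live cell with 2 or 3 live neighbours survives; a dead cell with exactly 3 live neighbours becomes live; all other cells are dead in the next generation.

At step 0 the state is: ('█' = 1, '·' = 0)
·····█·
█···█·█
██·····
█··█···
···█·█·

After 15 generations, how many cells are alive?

gen 0: ·····█·
█···█·█
██·····
█··█···
···█·█·
gen 1: ·····█·
██···██
·█·····
███·█·█
······█
gen 2: ·····█·
██···██
·······
·██··██
·█····█
gen 3: ·█···█·
█····██
··█····
·██··██
·██···█
gen 4: ·██··█·
██···██
··█····
···█·██
······█
gen 5: ·██··█·
█····██
·██·█··
·····██
█·█·█·█
gen 6: ··███··
█··████
·█··█··
··█·█·█
█·███··
gen 7: █······
██····█
·██····
█·█·█··
·······
gen 8: ██····█
··█···█
··██··█
··██···
·█·····
gen 9: ·██···█
··██·██
·█·····
·█·█···
·█·····
gen 10: ·█·█·██
···█·██
██·██··
██·····
·█·····
gen 11: ·····██
·█·█···
·█·███·
·······
·█····█
gen 12: ··█··██
█··█··█
···██··
█·█·██·
█····██
gen 13: ·█··█··
█·██··█
███····
██·····
█··█···
gen 14: ·█··█·█
···█··█
···█···
······█
█·█····
gen 15: ·███·██
█·████·
·······
·······
██···██

14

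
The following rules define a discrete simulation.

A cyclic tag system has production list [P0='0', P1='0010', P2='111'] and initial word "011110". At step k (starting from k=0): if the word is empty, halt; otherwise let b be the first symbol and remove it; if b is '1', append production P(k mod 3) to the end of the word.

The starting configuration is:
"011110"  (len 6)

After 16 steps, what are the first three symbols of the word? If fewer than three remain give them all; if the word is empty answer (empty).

101

k=0  "011110"  (len 6)
k=1  "11110"  (len 5)
k=2  "11100010"  (len 8)
k=3  "1100010111"  (len 10)
k=4  "1000101110"  (len 10)
k=5  "0001011100010"  (len 13)
k=6  "001011100010"  (len 12)
k=7  "01011100010"  (len 11)
k=8  "1011100010"  (len 10)
k=9  "011100010111"  (len 12)
k=10  "11100010111"  (len 11)
k=11  "11000101110010"  (len 14)
k=12  "1000101110010111"  (len 16)
k=13  "0001011100101110"  (len 16)
k=14  "001011100101110"  (len 15)
k=15  "01011100101110"  (len 14)
k=16  "1011100101110"  (len 13)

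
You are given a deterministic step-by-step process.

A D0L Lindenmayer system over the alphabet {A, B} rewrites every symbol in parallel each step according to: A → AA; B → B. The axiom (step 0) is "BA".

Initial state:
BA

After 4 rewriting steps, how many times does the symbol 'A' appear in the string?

gen 0: BA
gen 1: BAA
gen 2: BAAAA
gen 3: BAAAAAAAA
gen 4: BAAAAAAAAAAAAAAAA

16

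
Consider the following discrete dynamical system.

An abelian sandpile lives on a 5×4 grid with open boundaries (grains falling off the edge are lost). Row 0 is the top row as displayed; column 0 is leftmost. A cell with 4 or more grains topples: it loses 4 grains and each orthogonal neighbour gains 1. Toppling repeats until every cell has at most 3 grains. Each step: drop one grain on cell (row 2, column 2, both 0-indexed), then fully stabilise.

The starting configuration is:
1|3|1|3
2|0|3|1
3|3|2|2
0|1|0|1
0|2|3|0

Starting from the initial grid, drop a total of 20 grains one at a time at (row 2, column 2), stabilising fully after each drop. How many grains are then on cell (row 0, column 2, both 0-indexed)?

t=0: 1|3|1|3
2|0|3|1
3|3|2|2
0|1|0|1
0|2|3|0
t=1: 1|3|1|3
2|0|3|1
3|3|3|2
0|1|0|1
0|2|3|0
t=2: 1|3|2|3
3|2|0|2
0|1|2|3
1|2|1|1
0|2|3|0
t=3: 1|3|2|3
3|2|0|2
0|1|3|3
1|2|1|1
0|2|3|0
t=4: 1|3|2|3
3|2|1|3
0|2|1|0
1|2|2|2
0|2|3|0
t=5: 1|3|2|3
3|2|1|3
0|2|2|0
1|2|2|2
0|2|3|0
t=6: 1|3|2|3
3|2|1|3
0|2|3|0
1|2|2|2
0|2|3|0
t=7: 1|3|2|3
3|2|2|3
0|3|0|1
1|2|3|2
0|2|3|0
t=8: 1|3|2|3
3|2|2|3
0|3|1|1
1|2|3|2
0|2|3|0
t=9: 1|3|2|3
3|2|2|3
0|3|2|1
1|2|3|2
0|2|3|0
t=10: 1|3|2|3
3|2|2|3
0|3|3|1
1|2|3|2
0|2|3|0
t=11: 1|3|2|3
3|3|3|3
1|1|2|2
2|1|2|3
1|0|1|1
t=12: 1|3|2|3
3|3|3|3
1|1|3|2
2|1|2|3
1|0|1|1
t=13: 3|1|1|1
0|2|3|2
2|3|3|1
2|2|0|1
1|0|2|2
t=14: 3|2|2|1
1|0|1|3
3|1|2|2
2|3|1|1
1|0|2|2
t=15: 3|2|2|1
1|0|1|3
3|1|3|2
2|3|1|1
1|0|2|2
t=16: 3|2|2|1
1|0|2|3
3|2|0|3
2|3|2|1
1|0|2|2
t=17: 3|2|2|1
1|0|2|3
3|2|1|3
2|3|2|1
1|0|2|2
t=18: 3|2|2|1
1|0|2|3
3|2|2|3
2|3|2|1
1|0|2|2
t=19: 3|2|2|1
1|0|2|3
3|2|3|3
2|3|2|1
1|0|2|2
t=20: 3|2|3|2
1|1|0|1
3|3|2|1
2|3|3|2
1|0|2|2

3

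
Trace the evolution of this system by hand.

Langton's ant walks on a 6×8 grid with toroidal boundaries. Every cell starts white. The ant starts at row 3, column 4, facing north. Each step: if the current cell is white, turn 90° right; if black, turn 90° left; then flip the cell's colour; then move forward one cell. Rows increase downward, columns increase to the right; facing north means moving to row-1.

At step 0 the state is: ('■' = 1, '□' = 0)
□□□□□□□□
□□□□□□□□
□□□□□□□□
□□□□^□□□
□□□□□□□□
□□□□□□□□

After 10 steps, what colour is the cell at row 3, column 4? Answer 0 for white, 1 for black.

1

t=0: □□□□□□□□
□□□□□□□□
□□□□□□□□
□□□□^□□□
□□□□□□□□
□□□□□□□□
t=1: □□□□□□□□
□□□□□□□□
□□□□□□□□
□□□□■>□□
□□□□□□□□
□□□□□□□□
t=2: □□□□□□□□
□□□□□□□□
□□□□□□□□
□□□□■■□□
□□□□□v□□
□□□□□□□□
t=3: □□□□□□□□
□□□□□□□□
□□□□□□□□
□□□□■■□□
□□□□<■□□
□□□□□□□□
t=4: □□□□□□□□
□□□□□□□□
□□□□□□□□
□□□□^■□□
□□□□■■□□
□□□□□□□□
t=5: □□□□□□□□
□□□□□□□□
□□□□□□□□
□□□<□■□□
□□□□■■□□
□□□□□□□□
t=6: □□□□□□□□
□□□□□□□□
□□□^□□□□
□□□■□■□□
□□□□■■□□
□□□□□□□□
t=7: □□□□□□□□
□□□□□□□□
□□□■>□□□
□□□■□■□□
□□□□■■□□
□□□□□□□□
t=8: □□□□□□□□
□□□□□□□□
□□□■■□□□
□□□■v■□□
□□□□■■□□
□□□□□□□□
t=9: □□□□□□□□
□□□□□□□□
□□□■■□□□
□□□<■■□□
□□□□■■□□
□□□□□□□□
t=10: □□□□□□□□
□□□□□□□□
□□□■■□□□
□□□□■■□□
□□□v■■□□
□□□□□□□□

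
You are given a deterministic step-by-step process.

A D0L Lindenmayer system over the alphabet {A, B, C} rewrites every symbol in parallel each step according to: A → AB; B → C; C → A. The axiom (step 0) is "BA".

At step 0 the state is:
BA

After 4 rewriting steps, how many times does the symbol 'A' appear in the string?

4

t=0: BA
t=1: CAB
t=2: AABC
t=3: ABABCA
t=4: ABCABCAAB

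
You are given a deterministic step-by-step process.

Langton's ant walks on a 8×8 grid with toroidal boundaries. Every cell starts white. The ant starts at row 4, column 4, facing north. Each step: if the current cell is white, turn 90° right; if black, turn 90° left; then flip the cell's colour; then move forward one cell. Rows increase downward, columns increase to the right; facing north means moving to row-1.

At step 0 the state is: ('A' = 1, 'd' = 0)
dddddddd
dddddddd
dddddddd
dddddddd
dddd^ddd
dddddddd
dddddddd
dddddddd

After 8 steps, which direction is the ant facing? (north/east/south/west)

south

k=0  dddddddd
dddddddd
dddddddd
dddddddd
dddd^ddd
dddddddd
dddddddd
dddddddd
k=1  dddddddd
dddddddd
dddddddd
dddddddd
ddddA>dd
dddddddd
dddddddd
dddddddd
k=2  dddddddd
dddddddd
dddddddd
dddddddd
ddddAAdd
dddddvdd
dddddddd
dddddddd
k=3  dddddddd
dddddddd
dddddddd
dddddddd
ddddAAdd
dddd<Add
dddddddd
dddddddd
k=4  dddddddd
dddddddd
dddddddd
dddddddd
dddd^Add
ddddAAdd
dddddddd
dddddddd
k=5  dddddddd
dddddddd
dddddddd
dddddddd
ddd<dAdd
ddddAAdd
dddddddd
dddddddd
k=6  dddddddd
dddddddd
dddddddd
ddd^dddd
dddAdAdd
ddddAAdd
dddddddd
dddddddd
k=7  dddddddd
dddddddd
dddddddd
dddA>ddd
dddAdAdd
ddddAAdd
dddddddd
dddddddd
k=8  dddddddd
dddddddd
dddddddd
dddAAddd
dddAvAdd
ddddAAdd
dddddddd
dddddddd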